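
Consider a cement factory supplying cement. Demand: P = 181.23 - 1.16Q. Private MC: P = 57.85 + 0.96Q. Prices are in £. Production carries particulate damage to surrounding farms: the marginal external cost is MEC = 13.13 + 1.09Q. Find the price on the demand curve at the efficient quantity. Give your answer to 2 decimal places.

P = £141.39

Social marginal cost = private MC + MEC = 70.98 + 2.05Q.
Set SMC = demand: 70.98 + 2.05Q = 181.23 - 1.16Q → Q* = 34.3458.
Consumer price on the demand curve at Q*: 181.23 − 1.16×34.3458 = 141.3889.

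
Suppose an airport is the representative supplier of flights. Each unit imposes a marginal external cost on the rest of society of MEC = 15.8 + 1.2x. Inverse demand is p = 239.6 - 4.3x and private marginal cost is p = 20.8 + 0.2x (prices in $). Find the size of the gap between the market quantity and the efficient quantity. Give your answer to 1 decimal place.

13.0 units

Market equilibrium (private): 20.8 + 0.2x = 239.6 - 4.3x → x_m = 48.6222.
Social marginal cost = private MC + MEC = 36.6 + 1.4x.
Set SMC = demand: 36.6 + 1.4x = 239.6 - 4.3x → x* = 35.6140.
Gap = |48.6222 − 35.6140| = 13.0082.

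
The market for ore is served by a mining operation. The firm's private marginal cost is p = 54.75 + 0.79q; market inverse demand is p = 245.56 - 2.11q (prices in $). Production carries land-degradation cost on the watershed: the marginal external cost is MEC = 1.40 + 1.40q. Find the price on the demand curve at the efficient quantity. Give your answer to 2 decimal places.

Social marginal cost = private MC + MEC = 56.15 + 2.19q.
Set SMC = demand: 56.15 + 2.19q = 245.56 - 2.11q → q* = 44.0488.
Consumer price on the demand curve at q*: 245.56 − 2.11×44.0488 = 152.6170.

P = $152.62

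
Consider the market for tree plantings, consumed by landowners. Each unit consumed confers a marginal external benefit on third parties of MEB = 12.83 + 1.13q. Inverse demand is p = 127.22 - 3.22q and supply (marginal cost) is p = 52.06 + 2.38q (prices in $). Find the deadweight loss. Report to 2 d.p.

DWL = $87.67

Market equilibrium (private): 52.06 + 2.38q = 127.22 - 3.22q → q_m = 13.4214.
Social marginal benefit = demand + MEB = 140.05 - 2.09q.
Set SMB = MC: 140.05 - 2.09q = 52.06 + 2.38q → q* = 19.6846.
Between q* and q_m the wedge SMB − MC runs linearly from 0 to MEB(q_m), so the loss is a triangle.
DWL = ½ × 6.2632 × 27.9962 = 87.6729.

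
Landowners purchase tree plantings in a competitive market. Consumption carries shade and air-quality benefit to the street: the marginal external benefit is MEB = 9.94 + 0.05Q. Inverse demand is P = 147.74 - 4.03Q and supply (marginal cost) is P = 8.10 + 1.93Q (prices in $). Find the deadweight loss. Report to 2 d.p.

Market equilibrium (private): 8.10 + 1.93Q = 147.74 - 4.03Q → Q_m = 23.4295.
Social marginal benefit = demand + MEB = 157.68 - 3.98Q.
Set SMB = MC: 157.68 - 3.98Q = 8.10 + 1.93Q → Q* = 25.3096.
Height of the DWL triangle at Q_m is SMB(Q_m) − MC(Q_m) = MEB(Q_m) = 11.1115.
DWL = ½ × 1.8801 × 11.1115 = 10.4454.

DWL = $10.45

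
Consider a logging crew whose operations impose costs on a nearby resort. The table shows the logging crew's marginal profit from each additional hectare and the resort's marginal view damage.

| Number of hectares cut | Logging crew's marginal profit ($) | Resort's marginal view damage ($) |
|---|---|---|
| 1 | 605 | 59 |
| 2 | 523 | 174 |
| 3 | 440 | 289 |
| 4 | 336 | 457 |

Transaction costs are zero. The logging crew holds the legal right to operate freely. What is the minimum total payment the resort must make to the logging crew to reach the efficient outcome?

Left alone the logging crew would choose level 4 (marginal profit stays positive).
Efficient level: k* = 3 (marginal profit ≥ marginal view damage through 3).
The resort must at least cover the logging crew's forgone profit from cutting 4→3: 336 = 336.

$336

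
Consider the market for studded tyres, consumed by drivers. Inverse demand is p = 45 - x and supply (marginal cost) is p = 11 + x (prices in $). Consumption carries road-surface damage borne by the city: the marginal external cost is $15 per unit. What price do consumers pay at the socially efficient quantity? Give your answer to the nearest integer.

Social marginal benefit = demand − MEC = 30 - x.
Set SMB = MC: 30 - x = 11 + x → x* = 9.5000.
Consumer price on the demand curve at x*: 45 − 1×9.5000 = 35.5000.

P = $36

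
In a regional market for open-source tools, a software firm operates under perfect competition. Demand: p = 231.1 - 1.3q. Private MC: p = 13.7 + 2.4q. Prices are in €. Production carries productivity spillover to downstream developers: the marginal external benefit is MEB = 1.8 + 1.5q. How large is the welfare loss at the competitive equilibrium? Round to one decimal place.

DWL = €1838.3

Market equilibrium (private): 13.7 + 2.4q = 231.1 - 1.3q → q_m = 58.7568.
Social marginal cost = private MC − MEB = 11.9 + 0.9q.
Set SMC = demand: 11.9 + 0.9q = 231.1 - 1.3q → q* = 99.6364.
Between q* and q_m the wedge demand − SMC runs linearly from 0 to MEB(q_m), so the loss is a triangle.
DWL = ½ × 40.8796 × 89.9351 = 1838.2555.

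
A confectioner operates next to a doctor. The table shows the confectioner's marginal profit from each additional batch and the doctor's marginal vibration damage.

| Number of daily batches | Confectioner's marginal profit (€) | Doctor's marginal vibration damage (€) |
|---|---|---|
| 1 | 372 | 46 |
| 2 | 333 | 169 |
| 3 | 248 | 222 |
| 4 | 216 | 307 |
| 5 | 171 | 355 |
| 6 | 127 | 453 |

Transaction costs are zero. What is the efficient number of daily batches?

Bargaining reaches the level where marginal profit last exceeds marginal vibration damage.
That holds through level 3 (248 ≥ 222) but not at 4 (216 < 307).

3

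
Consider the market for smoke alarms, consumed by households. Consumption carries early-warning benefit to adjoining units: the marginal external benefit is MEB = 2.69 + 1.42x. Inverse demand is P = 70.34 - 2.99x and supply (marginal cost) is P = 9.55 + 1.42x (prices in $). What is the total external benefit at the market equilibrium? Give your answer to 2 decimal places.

Market equilibrium (private): 9.55 + 1.42x = 70.34 - 2.99x → x_m = 13.7846.
Total external benefit = ∫₀^{x_m} (2.69 + 1.42x) dx = 2.69×13.7846 + ½×1.42×13.7846² = 171.9914.

$171.99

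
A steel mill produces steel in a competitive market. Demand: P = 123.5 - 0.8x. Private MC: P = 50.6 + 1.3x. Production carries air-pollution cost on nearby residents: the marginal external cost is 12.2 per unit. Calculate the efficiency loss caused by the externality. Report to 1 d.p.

DWL = 35.4

Market equilibrium (private): 50.6 + 1.3x = 123.5 - 0.8x → x_m = 34.7143.
Social marginal cost = private MC + MEC = 62.8 + 1.3x.
Set SMC = demand: 62.8 + 1.3x = 123.5 - 0.8x → x* = 28.9048.
Height of the DWL triangle at x_m is SMC(x_m) − demand(x_m) = MEC(x_m) = 12.2000.
DWL = ½ × 5.8095 × 12.2000 = 35.4380.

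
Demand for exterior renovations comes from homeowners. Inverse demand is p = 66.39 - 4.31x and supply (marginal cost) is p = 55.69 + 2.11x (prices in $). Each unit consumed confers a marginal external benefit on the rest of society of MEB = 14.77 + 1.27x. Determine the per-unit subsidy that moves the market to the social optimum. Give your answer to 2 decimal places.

subsidy = $21.05 per unit

Social marginal benefit = demand + MEB = 81.16 - 3.04x.
Set SMB = MC: 81.16 - 3.04x = 55.69 + 2.11x → x* = 4.9456.
The Pigouvian subsidy equals MEB at x*: 14.77 + 1.27×4.9456 = 21.0509.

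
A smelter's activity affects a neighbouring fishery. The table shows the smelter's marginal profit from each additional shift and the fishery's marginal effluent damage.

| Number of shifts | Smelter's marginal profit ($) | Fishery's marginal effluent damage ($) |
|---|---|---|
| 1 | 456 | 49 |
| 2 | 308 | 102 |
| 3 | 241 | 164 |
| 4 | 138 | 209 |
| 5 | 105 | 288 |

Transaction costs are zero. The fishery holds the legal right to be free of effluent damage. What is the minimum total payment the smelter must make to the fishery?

Efficient level: marginal profit ≥ marginal effluent damage through level 3, so k* = 3.
With the fishery holding the right, the smelter must at least compensate total damage at k*: 49 + 102 + 164 = 315.

$315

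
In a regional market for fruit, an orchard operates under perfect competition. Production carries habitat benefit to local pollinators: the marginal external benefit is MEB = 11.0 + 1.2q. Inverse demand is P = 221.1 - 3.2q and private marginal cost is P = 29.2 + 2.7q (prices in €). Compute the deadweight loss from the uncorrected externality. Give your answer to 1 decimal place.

Market equilibrium (private): 29.2 + 2.7q = 221.1 - 3.2q → q_m = 32.5254.
Social marginal cost = private MC − MEB = 18.2 + 1.5q.
Set SMC = demand: 18.2 + 1.5q = 221.1 - 3.2q → q* = 43.1702.
Height of the DWL triangle at q_m is demand(q_m) − SMC(q_m) = MEB(q_m) = 50.0305.
DWL = ½ × 10.6448 × 50.0305 = 266.2823.

DWL = €266.3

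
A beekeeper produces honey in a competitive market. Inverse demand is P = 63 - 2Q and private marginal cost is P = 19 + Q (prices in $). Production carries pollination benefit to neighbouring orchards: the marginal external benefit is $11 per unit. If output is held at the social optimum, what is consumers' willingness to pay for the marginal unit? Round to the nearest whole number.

P = $26

Social marginal cost = private MC − MEB = 8 + Q.
Set SMC = demand: 8 + Q = 63 - 2Q → Q* = 18.3333.
Consumer price on the demand curve at Q*: 63 − 2×18.3333 = 26.3334.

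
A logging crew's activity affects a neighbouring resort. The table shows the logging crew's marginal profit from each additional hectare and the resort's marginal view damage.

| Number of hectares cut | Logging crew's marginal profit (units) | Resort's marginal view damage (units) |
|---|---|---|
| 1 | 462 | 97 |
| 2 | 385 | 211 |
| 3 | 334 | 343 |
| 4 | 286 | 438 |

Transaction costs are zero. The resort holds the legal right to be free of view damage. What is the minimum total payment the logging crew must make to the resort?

308

Efficient level: marginal profit ≥ marginal view damage through level 2, so k* = 2.
With the resort holding the right, the logging crew must at least compensate total damage at k*: 97 + 211 = 308.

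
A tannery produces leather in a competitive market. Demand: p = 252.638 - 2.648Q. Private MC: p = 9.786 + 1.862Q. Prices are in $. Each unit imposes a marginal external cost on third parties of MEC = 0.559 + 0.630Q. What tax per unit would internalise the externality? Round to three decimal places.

tax = $30.256 per unit

Social marginal cost = private MC + MEC = 10.345 + 2.492Q.
Set SMC = demand: 10.345 + 2.492Q = 252.638 - 2.648Q → Q* = 47.1387.
The Pigouvian tax equals MEC at Q*: 0.559 + 0.630×47.1387 = 30.2564.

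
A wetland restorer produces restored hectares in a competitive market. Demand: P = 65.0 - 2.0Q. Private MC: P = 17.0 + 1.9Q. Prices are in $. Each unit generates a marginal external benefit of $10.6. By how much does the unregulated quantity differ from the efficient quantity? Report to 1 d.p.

Market equilibrium (private): 17.0 + 1.9Q = 65.0 - 2.0Q → Q_m = 12.3077.
Social marginal cost = private MC − MEB = 6.4 + 1.9Q.
Set SMC = demand: 6.4 + 1.9Q = 65.0 - 2.0Q → Q* = 15.0256.
Gap = |12.3077 − 15.0256| = 2.7179.

2.7 units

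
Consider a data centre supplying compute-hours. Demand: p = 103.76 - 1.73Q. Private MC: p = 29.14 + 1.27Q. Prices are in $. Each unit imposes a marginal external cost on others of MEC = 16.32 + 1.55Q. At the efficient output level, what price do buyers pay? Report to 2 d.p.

Social marginal cost = private MC + MEC = 45.46 + 2.82Q.
Set SMC = demand: 45.46 + 2.82Q = 103.76 - 1.73Q → Q* = 12.8132.
Consumer price on the demand curve at Q*: 103.76 − 1.73×12.8132 = 81.5932.

P = $81.59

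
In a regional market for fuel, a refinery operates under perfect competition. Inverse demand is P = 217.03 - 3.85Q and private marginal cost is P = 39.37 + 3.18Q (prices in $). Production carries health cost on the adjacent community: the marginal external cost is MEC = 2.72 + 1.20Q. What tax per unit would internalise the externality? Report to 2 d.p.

Social marginal cost = private MC + MEC = 42.09 + 4.38Q.
Set SMC = demand: 42.09 + 4.38Q = 217.03 - 3.85Q → Q* = 21.2564.
The Pigouvian tax equals MEC at Q*: 2.72 + 1.20×21.2564 = 28.2277.

tax = $28.23 per unit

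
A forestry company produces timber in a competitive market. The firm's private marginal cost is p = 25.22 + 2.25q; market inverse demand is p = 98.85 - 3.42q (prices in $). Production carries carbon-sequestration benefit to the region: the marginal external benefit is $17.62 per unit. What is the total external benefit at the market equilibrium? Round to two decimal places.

$228.81

Market equilibrium (private): 25.22 + 2.25q = 98.85 - 3.42q → q_m = 12.9859.
Total external benefit = MEB × q_m = 17.62 × 12.9859 = 228.8116.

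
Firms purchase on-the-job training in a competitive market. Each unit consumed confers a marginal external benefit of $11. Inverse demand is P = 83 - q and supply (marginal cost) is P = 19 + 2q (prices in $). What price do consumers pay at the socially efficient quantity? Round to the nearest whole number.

P = $58

Social marginal benefit = demand + MEB = 94 - q.
Set SMB = MC: 94 - q = 19 + 2q → q* = 25.0000.
Consumer price on the demand curve at q*: 83 − 1×25.0000 = 58.0000.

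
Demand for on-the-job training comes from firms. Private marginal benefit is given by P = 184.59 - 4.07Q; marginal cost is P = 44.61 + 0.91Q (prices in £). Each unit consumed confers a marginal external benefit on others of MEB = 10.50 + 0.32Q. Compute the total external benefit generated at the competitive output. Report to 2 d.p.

Market equilibrium (private): 44.61 + 0.91Q = 184.59 - 4.07Q → Q_m = 28.1084.
Total external benefit = ∫₀^{Q_m} (10.50 + 0.32Q) dQ = 10.50×28.1084 + ½×0.32×28.1084² = 421.5513.

£421.55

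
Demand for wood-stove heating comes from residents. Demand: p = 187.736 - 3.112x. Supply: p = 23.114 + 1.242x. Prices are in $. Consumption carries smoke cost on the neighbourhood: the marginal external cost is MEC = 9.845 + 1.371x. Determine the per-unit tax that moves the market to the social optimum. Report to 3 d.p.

Social marginal benefit = demand − MEC = 177.891 - 4.483x.
Set SMB = MC: 177.891 - 4.483x = 23.114 + 1.242x → x* = 27.0353.
The Pigouvian tax equals MEC at x*: 9.845 + 1.371×27.0353 = 46.9104.

tax = $46.910 per unit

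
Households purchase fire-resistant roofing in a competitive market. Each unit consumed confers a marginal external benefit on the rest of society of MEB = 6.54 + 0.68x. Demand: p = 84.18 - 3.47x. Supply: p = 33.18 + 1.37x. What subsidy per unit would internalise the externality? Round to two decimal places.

subsidy = 15.95 per unit

Social marginal benefit = demand + MEB = 90.72 - 2.79x.
Set SMB = MC: 90.72 - 2.79x = 33.18 + 1.37x → x* = 13.8317.
The Pigouvian subsidy equals MEB at x*: 6.54 + 0.68×13.8317 = 15.9456.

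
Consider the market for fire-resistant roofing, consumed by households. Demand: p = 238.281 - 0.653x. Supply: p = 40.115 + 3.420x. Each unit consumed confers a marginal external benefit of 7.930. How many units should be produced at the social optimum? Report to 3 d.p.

Social marginal benefit = demand + MEB = 246.211 - 0.653x.
Set SMB = MC: 246.211 - 0.653x = 40.115 + 3.420x → x* = 50.6005.

x* = 50.601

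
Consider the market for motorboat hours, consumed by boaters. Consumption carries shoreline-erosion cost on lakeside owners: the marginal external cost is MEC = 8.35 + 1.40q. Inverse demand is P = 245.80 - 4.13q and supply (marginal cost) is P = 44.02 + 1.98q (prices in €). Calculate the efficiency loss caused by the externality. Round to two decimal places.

Market equilibrium (private): 44.02 + 1.98q = 245.80 - 4.13q → q_m = 33.0245.
Social marginal benefit = demand − MEC = 237.45 - 5.53q.
Set SMB = MC: 237.45 - 5.53q = 44.02 + 1.98q → q* = 25.7563.
Height of the DWL triangle at q_m is MC(q_m) − SMB(q_m) = MEC(q_m) = 54.5844.
DWL = ½ × 7.2682 × 54.5844 = 198.3652.

DWL = €198.37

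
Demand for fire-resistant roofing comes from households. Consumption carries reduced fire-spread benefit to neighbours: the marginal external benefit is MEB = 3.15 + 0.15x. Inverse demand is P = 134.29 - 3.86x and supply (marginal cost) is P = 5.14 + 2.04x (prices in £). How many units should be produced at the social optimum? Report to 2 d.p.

x* = 23.01

Social marginal benefit = demand + MEB = 137.44 - 3.71x.
Set SMB = MC: 137.44 - 3.71x = 5.14 + 2.04x → x* = 23.0087.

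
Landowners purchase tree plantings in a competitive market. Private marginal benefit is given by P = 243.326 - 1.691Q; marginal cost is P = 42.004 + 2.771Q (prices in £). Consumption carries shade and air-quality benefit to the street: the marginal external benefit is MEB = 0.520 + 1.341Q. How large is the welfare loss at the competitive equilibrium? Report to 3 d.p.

Market equilibrium (private): 42.004 + 2.771Q = 243.326 - 1.691Q → Q_m = 45.1192.
Social marginal benefit = demand + MEB = 243.846 - 0.350Q.
Set SMB = MC: 243.846 - 0.350Q = 42.004 + 2.771Q → Q* = 64.6722.
Between Q* and Q_m the wedge SMB − MC runs linearly from 0 to MEB(Q_m), so the loss is a triangle.
DWL = ½ × 19.5530 × 61.0249 = 596.6099.

DWL = £596.610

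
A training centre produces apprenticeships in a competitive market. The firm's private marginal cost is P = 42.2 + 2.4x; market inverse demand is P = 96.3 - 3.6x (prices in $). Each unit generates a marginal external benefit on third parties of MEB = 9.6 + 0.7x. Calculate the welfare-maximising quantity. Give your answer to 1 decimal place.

Social marginal cost = private MC − MEB = 32.6 + 1.7x.
Set SMC = demand: 32.6 + 1.7x = 96.3 - 3.6x → x* = 12.0189.

x* = 12.0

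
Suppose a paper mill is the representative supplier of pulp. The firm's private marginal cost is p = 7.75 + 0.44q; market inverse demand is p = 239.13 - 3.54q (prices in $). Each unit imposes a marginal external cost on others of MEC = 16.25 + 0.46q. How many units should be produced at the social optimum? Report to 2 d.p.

q* = 48.45

Social marginal cost = private MC + MEC = 24.00 + 0.90q.
Set SMC = demand: 24.00 + 0.90q = 239.13 - 3.54q → q* = 48.4527.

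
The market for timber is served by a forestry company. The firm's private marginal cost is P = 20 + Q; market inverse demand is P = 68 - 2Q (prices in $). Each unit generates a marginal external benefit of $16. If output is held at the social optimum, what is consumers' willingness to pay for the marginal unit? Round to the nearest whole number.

Social marginal cost = private MC − MEB = 4 + Q.
Set SMC = demand: 4 + Q = 68 - 2Q → Q* = 21.3333.
Consumer price on the demand curve at Q*: 68 − 2×21.3333 = 25.3334.

P = $25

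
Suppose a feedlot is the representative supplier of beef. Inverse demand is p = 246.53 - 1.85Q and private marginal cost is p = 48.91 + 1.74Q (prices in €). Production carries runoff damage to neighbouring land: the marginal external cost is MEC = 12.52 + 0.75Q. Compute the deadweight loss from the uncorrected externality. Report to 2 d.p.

DWL = €333.53

Market equilibrium (private): 48.91 + 1.74Q = 246.53 - 1.85Q → Q_m = 55.0474.
Social marginal cost = private MC + MEC = 61.43 + 2.49Q.
Set SMC = demand: 61.43 + 2.49Q = 246.53 - 1.85Q → Q* = 42.6498.
Between Q* and Q_m the wedge SMC − demand runs linearly from 0 to MEC(Q_m), so the loss is a triangle.
DWL = ½ × 12.3976 × 53.8055 = 333.5295.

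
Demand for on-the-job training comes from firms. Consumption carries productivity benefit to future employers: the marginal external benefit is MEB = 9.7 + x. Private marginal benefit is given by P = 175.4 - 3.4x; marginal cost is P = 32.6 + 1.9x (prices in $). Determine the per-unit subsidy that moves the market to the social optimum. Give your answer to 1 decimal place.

Social marginal benefit = demand + MEB = 185.1 - 2.4x.
Set SMB = MC: 185.1 - 2.4x = 32.6 + 1.9x → x* = 35.4651.
The Pigouvian subsidy equals MEB at x*: 9.7 + 1.0×35.4651 = 45.1651.

subsidy = $45.2 per unit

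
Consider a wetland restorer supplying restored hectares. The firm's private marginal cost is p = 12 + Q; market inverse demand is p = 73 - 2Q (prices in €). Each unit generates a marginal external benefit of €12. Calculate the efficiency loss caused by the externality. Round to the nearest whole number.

Market equilibrium (private): 12 + Q = 73 - 2Q → Q_m = 20.3333.
Social marginal cost = private MC − MEB = 0 + Q.
Set SMC = demand: 0 + Q = 73 - 2Q → Q* = 24.3333.
Height of the DWL triangle at Q_m is demand(Q_m) − SMC(Q_m) = MEB(Q_m) = 12.0000.
DWL = ½ × 4.0000 × 12.0000 = 24.0000.

DWL = €24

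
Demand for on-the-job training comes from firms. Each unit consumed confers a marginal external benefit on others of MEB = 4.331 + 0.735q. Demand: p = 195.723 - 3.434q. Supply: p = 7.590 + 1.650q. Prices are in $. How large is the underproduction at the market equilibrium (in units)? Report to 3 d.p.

Market equilibrium (private): 7.590 + 1.650q = 195.723 - 3.434q → q_m = 37.0049.
Social marginal benefit = demand + MEB = 200.054 - 2.699q.
Set SMB = MC: 200.054 - 2.699q = 7.590 + 1.650q → q* = 44.2548.
Gap = |37.0049 − 44.2548| = 7.2499.

7.250 units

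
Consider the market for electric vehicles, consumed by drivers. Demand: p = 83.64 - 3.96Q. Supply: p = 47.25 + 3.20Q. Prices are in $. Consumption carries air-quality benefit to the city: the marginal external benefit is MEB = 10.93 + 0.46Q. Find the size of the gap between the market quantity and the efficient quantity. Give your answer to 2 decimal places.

1.98 units

Market equilibrium (private): 47.25 + 3.20Q = 83.64 - 3.96Q → Q_m = 5.0824.
Social marginal benefit = demand + MEB = 94.57 - 3.50Q.
Set SMB = MC: 94.57 - 3.50Q = 47.25 + 3.20Q → Q* = 7.0627.
Gap = |5.0824 − 7.0627| = 1.9803.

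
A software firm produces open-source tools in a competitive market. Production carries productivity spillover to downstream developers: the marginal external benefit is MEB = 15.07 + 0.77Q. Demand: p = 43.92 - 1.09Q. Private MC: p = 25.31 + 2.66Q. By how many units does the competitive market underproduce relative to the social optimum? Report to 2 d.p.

6.34 units

Market equilibrium (private): 25.31 + 2.66Q = 43.92 - 1.09Q → Q_m = 4.9627.
Social marginal cost = private MC − MEB = 10.24 + 1.89Q.
Set SMC = demand: 10.24 + 1.89Q = 43.92 - 1.09Q → Q* = 11.3020.
Gap = |4.9627 − 11.3020| = 6.3393.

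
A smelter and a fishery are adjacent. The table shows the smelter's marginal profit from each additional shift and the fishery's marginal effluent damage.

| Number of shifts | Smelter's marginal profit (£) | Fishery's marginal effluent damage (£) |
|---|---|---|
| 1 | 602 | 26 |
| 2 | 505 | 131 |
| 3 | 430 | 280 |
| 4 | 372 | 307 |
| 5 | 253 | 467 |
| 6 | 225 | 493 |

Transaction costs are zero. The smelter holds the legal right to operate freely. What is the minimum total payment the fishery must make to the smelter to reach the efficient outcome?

£478

Left alone the smelter would choose level 6 (marginal profit stays positive).
Efficient level: k* = 4 (marginal profit ≥ marginal effluent damage through 4).
The fishery must at least cover the smelter's forgone profit from cutting 6→4: 253 + 225 = 478.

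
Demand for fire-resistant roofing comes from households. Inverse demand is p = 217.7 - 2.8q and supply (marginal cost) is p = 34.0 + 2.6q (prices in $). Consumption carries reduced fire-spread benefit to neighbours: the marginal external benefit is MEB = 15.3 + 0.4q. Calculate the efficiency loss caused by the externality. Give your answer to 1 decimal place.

Market equilibrium (private): 34.0 + 2.6q = 217.7 - 2.8q → q_m = 34.0185.
Social marginal benefit = demand + MEB = 233.0 - 2.4q.
Set SMB = MC: 233.0 - 2.4q = 34.0 + 2.6q → q* = 39.8000.
Between q* and q_m the wedge SMB − MC runs linearly from 0 to MEB(q_m), so the loss is a triangle.
DWL = ½ × 5.7815 × 28.9074 = 83.5641.

DWL = $83.6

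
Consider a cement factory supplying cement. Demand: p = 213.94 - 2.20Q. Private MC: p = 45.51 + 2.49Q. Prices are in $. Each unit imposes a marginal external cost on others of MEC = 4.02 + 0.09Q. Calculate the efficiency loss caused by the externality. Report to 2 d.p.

Market equilibrium (private): 45.51 + 2.49Q = 213.94 - 2.20Q → Q_m = 35.9126.
Social marginal cost = private MC + MEC = 49.53 + 2.58Q.
Set SMC = demand: 49.53 + 2.58Q = 213.94 - 2.20Q → Q* = 34.3954.
The welfare-loss triangle has base |Q_m − Q*| and height MEC(Q_m) (the vertical gap between SMC and demand is zero at Q* and MEC at Q_m).
DWL = ½ × 1.5172 × 7.2521 = 5.5014.

DWL = $5.50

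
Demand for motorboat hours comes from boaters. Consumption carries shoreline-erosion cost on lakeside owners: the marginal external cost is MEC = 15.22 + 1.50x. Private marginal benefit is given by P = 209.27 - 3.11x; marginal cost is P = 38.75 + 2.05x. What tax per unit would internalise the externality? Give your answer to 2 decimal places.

Social marginal benefit = demand − MEC = 194.05 - 4.61x.
Set SMB = MC: 194.05 - 4.61x = 38.75 + 2.05x → x* = 23.3183.
The Pigouvian tax equals MEC at x*: 15.22 + 1.50×23.3183 = 50.1975.

tax = 50.20 per unit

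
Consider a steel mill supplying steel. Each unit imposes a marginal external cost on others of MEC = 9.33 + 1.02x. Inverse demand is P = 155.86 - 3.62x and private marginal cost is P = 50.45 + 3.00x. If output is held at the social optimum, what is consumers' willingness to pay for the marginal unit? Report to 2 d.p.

Social marginal cost = private MC + MEC = 59.78 + 4.02x.
Set SMC = demand: 59.78 + 4.02x = 155.86 - 3.62x → x* = 12.5759.
Consumer price on the demand curve at x*: 155.86 − 3.62×12.5759 = 110.3352.

P = 110.34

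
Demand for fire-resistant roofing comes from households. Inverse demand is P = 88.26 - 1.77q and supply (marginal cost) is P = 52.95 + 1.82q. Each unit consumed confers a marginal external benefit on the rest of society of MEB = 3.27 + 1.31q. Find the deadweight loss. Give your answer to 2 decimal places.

DWL = 57.23

Market equilibrium (private): 52.95 + 1.82q = 88.26 - 1.77q → q_m = 9.8357.
Social marginal benefit = demand + MEB = 91.53 - 0.46q.
Set SMB = MC: 91.53 - 0.46q = 52.95 + 1.82q → q* = 16.9211.
The loss is the area between SMB and MC from q* to q_m; with linear curves that's a triangle of height MEB(q_m).
DWL = ½ × 7.0854 × 16.1547 = 57.2313.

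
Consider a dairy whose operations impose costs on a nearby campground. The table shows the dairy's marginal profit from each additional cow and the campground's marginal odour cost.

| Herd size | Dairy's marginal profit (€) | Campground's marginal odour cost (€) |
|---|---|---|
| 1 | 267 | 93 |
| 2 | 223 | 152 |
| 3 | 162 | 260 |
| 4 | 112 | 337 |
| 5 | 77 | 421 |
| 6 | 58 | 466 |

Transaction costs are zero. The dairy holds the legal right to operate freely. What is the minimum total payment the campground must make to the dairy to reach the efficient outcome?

Left alone the dairy would choose level 6 (marginal profit stays positive).
Efficient level: k* = 2 (marginal profit ≥ marginal odour cost through 2).
The campground must at least cover the dairy's forgone profit from cutting 6→2: 162 + 112 + 77 + 58 = 409.

€409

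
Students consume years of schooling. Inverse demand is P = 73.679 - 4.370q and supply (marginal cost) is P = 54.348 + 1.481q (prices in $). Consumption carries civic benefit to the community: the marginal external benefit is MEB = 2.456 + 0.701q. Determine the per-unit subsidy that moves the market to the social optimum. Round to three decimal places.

subsidy = $5.422 per unit

Social marginal benefit = demand + MEB = 76.135 - 3.669q.
Set SMB = MC: 76.135 - 3.669q = 54.348 + 1.481q → q* = 4.2305.
The Pigouvian subsidy equals MEB at q*: 2.456 + 0.701×4.2305 = 5.4216.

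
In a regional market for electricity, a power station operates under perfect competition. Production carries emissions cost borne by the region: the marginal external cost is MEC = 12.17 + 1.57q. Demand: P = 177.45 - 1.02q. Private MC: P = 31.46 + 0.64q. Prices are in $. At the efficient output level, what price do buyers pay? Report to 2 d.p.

P = $135.19

Social marginal cost = private MC + MEC = 43.63 + 2.21q.
Set SMC = demand: 43.63 + 2.21q = 177.45 - 1.02q → q* = 41.4303.
Consumer price on the demand curve at q*: 177.45 − 1.02×41.4303 = 135.1911.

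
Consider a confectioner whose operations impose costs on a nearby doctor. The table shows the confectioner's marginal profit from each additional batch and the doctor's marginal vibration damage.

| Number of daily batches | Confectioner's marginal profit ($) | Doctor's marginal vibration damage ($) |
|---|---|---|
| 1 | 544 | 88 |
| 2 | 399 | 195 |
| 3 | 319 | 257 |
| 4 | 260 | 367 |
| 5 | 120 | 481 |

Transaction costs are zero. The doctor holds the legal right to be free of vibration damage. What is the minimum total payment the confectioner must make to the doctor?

Efficient level: marginal profit ≥ marginal vibration damage through level 3, so k* = 3.
With the doctor holding the right, the confectioner must at least compensate total damage at k*: 88 + 195 + 257 = 540.

$540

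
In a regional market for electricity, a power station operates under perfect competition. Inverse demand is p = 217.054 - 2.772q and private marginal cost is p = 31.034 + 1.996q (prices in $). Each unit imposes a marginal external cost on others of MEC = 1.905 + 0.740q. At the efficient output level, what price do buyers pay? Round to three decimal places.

P = $124.395

Social marginal cost = private MC + MEC = 32.939 + 2.736q.
Set SMC = demand: 32.939 + 2.736q = 217.054 - 2.772q → q* = 33.4268.
Consumer price on the demand curve at q*: 217.054 − 2.772×33.4268 = 124.3949.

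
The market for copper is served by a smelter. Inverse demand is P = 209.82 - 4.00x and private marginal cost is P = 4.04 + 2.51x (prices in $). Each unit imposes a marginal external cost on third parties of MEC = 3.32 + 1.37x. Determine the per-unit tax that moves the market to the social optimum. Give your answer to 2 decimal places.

Social marginal cost = private MC + MEC = 7.36 + 3.88x.
Set SMC = demand: 7.36 + 3.88x = 209.82 - 4.00x → x* = 25.6929.
The Pigouvian tax equals MEC at x*: 3.32 + 1.37×25.6929 = 38.5193.

tax = $38.52 per unit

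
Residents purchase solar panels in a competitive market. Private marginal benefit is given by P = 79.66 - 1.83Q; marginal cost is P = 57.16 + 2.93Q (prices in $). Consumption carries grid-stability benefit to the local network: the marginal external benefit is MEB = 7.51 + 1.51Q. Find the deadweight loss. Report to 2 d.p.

DWL = $33.01

Market equilibrium (private): 57.16 + 2.93Q = 79.66 - 1.83Q → Q_m = 4.7269.
Social marginal benefit = demand + MEB = 87.17 - 0.32Q.
Set SMB = MC: 87.17 - 0.32Q = 57.16 + 2.93Q → Q* = 9.2338.
The welfare-loss triangle has base |Q_m − Q*| and height MEB(Q_m) (the vertical gap between SMB and MC is zero at Q* and MEB at Q_m).
DWL = ½ × 4.5069 × 14.6476 = 33.0076.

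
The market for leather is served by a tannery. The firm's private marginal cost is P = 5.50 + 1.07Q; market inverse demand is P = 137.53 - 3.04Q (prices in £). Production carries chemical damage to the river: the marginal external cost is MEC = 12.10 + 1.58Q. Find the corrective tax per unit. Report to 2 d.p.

tax = £45.40 per unit

Social marginal cost = private MC + MEC = 17.60 + 2.65Q.
Set SMC = demand: 17.60 + 2.65Q = 137.53 - 3.04Q → Q* = 21.0773.
The Pigouvian tax equals MEC at Q*: 12.10 + 1.58×21.0773 = 45.4021.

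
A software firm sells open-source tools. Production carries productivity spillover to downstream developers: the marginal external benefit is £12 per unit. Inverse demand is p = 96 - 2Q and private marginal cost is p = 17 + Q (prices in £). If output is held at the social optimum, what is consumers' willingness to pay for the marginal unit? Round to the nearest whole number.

Social marginal cost = private MC − MEB = 5 + Q.
Set SMC = demand: 5 + Q = 96 - 2Q → Q* = 30.3333.
Consumer price on the demand curve at Q*: 96 − 2×30.3333 = 35.3334.

P = £35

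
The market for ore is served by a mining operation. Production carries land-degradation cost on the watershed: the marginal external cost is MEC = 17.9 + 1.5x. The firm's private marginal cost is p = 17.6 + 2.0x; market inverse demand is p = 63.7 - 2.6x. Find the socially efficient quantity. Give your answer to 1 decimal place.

Social marginal cost = private MC + MEC = 35.5 + 3.5x.
Set SMC = demand: 35.5 + 3.5x = 63.7 - 2.6x → x* = 4.6230.

x* = 4.6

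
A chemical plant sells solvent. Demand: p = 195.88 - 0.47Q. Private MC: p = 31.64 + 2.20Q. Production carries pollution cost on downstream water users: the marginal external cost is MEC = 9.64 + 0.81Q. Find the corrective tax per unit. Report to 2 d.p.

Social marginal cost = private MC + MEC = 41.28 + 3.01Q.
Set SMC = demand: 41.28 + 3.01Q = 195.88 - 0.47Q → Q* = 44.4253.
The Pigouvian tax equals MEC at Q*: 9.64 + 0.81×44.4253 = 45.6245.

tax = 45.62 per unit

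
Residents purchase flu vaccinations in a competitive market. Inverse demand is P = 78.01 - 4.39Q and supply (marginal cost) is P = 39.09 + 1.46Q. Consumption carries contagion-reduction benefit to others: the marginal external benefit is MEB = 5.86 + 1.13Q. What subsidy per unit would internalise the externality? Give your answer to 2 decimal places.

subsidy = 16.58 per unit

Social marginal benefit = demand + MEB = 83.87 - 3.26Q.
Set SMB = MC: 83.87 - 3.26Q = 39.09 + 1.46Q → Q* = 9.4873.
The Pigouvian subsidy equals MEB at Q*: 5.86 + 1.13×9.4873 = 16.5806.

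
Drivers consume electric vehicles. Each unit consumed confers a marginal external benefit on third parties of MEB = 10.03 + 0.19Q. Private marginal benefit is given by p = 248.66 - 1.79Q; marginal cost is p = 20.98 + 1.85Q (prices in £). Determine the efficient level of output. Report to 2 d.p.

Q* = 68.90

Social marginal benefit = demand + MEB = 258.69 - 1.60Q.
Set SMB = MC: 258.69 - 1.60Q = 20.98 + 1.85Q → Q* = 68.9014.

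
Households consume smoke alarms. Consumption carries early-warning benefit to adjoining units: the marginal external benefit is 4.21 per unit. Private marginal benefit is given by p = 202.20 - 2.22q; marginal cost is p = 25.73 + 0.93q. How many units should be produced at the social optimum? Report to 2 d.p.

Social marginal benefit = demand + MEB = 206.41 - 2.22q.
Set SMB = MC: 206.41 - 2.22q = 25.73 + 0.93q → q* = 57.3587.

q* = 57.36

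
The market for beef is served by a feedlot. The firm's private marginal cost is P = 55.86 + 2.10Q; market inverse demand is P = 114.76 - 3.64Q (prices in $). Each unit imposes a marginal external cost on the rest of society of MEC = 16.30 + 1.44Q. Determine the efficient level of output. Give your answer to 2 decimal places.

Social marginal cost = private MC + MEC = 72.16 + 3.54Q.
Set SMC = demand: 72.16 + 3.54Q = 114.76 - 3.64Q → Q* = 5.9331.

Q* = 5.93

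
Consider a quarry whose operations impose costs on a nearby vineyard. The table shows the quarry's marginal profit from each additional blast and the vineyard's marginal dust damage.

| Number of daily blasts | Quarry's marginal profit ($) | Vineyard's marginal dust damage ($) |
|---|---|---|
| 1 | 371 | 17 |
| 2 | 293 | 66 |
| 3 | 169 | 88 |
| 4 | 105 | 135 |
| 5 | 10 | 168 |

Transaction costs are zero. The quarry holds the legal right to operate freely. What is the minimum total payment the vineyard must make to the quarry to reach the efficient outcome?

$115

Left alone the quarry would choose level 5 (marginal profit stays positive).
Efficient level: k* = 3 (marginal profit ≥ marginal dust damage through 3).
The vineyard must at least cover the quarry's forgone profit from cutting 5→3: 105 + 10 = 115.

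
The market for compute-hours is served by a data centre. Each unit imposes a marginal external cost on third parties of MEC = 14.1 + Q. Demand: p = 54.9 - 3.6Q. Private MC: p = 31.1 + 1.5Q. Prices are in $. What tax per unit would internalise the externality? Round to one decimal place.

Social marginal cost = private MC + MEC = 45.2 + 2.5Q.
Set SMC = demand: 45.2 + 2.5Q = 54.9 - 3.6Q → Q* = 1.5902.
The Pigouvian tax equals MEC at Q*: 14.1 + 1.0×1.5902 = 15.6902.

tax = $15.7 per unit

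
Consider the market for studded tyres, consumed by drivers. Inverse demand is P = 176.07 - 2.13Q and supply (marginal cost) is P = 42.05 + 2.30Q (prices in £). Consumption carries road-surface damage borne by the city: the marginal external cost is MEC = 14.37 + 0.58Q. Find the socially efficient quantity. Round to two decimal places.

Social marginal benefit = demand − MEC = 161.70 - 2.71Q.
Set SMB = MC: 161.70 - 2.71Q = 42.05 + 2.30Q → Q* = 23.8822.

Q* = 23.88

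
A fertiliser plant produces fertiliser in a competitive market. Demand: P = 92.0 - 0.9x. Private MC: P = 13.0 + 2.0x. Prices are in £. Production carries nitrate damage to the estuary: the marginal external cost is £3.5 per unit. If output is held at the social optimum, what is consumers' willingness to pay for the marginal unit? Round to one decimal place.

P = £68.6

Social marginal cost = private MC + MEC = 16.5 + 2.0x.
Set SMC = demand: 16.5 + 2.0x = 92.0 - 0.9x → x* = 26.0345.
Consumer price on the demand curve at x*: 92.0 − 0.9×26.0345 = 68.5690.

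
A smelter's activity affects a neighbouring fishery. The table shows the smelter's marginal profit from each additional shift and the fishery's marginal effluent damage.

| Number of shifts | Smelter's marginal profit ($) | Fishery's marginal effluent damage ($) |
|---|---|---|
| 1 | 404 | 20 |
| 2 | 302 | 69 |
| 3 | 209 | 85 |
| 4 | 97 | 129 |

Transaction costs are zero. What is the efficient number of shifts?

Bargaining reaches the level where marginal profit last exceeds marginal effluent damage.
That holds through level 3 (209 ≥ 85) but not at 4 (97 < 129).

3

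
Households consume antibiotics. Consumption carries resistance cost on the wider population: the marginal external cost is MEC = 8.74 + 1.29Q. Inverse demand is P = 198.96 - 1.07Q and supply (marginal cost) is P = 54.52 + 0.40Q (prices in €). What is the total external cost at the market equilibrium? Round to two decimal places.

Market equilibrium (private): 54.52 + 0.40Q = 198.96 - 1.07Q → Q_m = 98.2585.
Total external cost = ∫₀^{Q_m} (8.74 + 1.29Q) dQ = 8.74×98.2585 + ½×1.29×98.2585² = 7086.0820.

€7086.08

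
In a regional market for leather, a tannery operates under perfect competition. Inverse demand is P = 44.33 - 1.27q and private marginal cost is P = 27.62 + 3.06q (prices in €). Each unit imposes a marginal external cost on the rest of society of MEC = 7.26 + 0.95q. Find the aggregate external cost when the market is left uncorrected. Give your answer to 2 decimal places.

Market equilibrium (private): 27.62 + 3.06q = 44.33 - 1.27q → q_m = 3.8591.
Total external cost = ∫₀^{q_m} (7.26 + 0.95q) dq = 7.26×3.8591 + ½×0.95×3.8591² = 35.0911.

€35.09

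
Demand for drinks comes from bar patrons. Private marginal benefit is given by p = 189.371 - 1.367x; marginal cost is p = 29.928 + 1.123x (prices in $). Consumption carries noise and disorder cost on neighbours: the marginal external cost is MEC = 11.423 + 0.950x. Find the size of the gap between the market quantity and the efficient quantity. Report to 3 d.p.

21.004 units

Market equilibrium (private): 29.928 + 1.123x = 189.371 - 1.367x → x_m = 64.0333.
Social marginal benefit = demand − MEC = 177.948 - 2.317x.
Set SMB = MC: 177.948 - 2.317x = 29.928 + 1.123x → x* = 43.0291.
Gap = |64.0333 − 43.0291| = 21.0042.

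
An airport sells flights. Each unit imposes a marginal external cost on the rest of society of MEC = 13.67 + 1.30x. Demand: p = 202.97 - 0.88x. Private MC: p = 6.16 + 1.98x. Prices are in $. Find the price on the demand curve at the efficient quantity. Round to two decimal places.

P = $164.23

Social marginal cost = private MC + MEC = 19.83 + 3.28x.
Set SMC = demand: 19.83 + 3.28x = 202.97 - 0.88x → x* = 44.0240.
Consumer price on the demand curve at x*: 202.97 − 0.88×44.0240 = 164.2289.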